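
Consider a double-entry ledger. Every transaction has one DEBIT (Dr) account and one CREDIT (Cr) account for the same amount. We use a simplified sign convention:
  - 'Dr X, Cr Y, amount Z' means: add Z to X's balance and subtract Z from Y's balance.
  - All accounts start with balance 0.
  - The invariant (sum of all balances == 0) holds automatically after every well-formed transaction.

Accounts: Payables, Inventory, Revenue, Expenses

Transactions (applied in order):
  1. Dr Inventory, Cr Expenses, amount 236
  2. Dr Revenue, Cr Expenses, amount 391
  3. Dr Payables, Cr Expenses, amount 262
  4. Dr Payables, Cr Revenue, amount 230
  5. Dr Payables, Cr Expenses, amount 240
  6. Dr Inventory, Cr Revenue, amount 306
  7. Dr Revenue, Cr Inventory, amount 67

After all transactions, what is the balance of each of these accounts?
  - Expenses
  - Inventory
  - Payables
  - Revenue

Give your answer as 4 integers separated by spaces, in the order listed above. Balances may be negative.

Answer: -1129 475 732 -78

Derivation:
After txn 1 (Dr Inventory, Cr Expenses, amount 236): Expenses=-236 Inventory=236
After txn 2 (Dr Revenue, Cr Expenses, amount 391): Expenses=-627 Inventory=236 Revenue=391
After txn 3 (Dr Payables, Cr Expenses, amount 262): Expenses=-889 Inventory=236 Payables=262 Revenue=391
After txn 4 (Dr Payables, Cr Revenue, amount 230): Expenses=-889 Inventory=236 Payables=492 Revenue=161
After txn 5 (Dr Payables, Cr Expenses, amount 240): Expenses=-1129 Inventory=236 Payables=732 Revenue=161
After txn 6 (Dr Inventory, Cr Revenue, amount 306): Expenses=-1129 Inventory=542 Payables=732 Revenue=-145
After txn 7 (Dr Revenue, Cr Inventory, amount 67): Expenses=-1129 Inventory=475 Payables=732 Revenue=-78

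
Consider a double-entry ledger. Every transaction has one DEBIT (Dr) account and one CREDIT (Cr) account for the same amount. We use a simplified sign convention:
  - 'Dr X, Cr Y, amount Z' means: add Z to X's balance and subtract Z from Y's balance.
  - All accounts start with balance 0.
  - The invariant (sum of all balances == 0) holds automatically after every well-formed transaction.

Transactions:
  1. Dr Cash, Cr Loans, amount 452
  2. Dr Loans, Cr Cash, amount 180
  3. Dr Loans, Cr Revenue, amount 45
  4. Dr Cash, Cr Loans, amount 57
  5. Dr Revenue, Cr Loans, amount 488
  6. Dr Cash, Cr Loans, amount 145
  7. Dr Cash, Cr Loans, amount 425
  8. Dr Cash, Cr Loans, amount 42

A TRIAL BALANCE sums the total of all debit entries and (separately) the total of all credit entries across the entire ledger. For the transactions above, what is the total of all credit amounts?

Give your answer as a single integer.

Txn 1: credit+=452
Txn 2: credit+=180
Txn 3: credit+=45
Txn 4: credit+=57
Txn 5: credit+=488
Txn 6: credit+=145
Txn 7: credit+=425
Txn 8: credit+=42
Total credits = 1834

Answer: 1834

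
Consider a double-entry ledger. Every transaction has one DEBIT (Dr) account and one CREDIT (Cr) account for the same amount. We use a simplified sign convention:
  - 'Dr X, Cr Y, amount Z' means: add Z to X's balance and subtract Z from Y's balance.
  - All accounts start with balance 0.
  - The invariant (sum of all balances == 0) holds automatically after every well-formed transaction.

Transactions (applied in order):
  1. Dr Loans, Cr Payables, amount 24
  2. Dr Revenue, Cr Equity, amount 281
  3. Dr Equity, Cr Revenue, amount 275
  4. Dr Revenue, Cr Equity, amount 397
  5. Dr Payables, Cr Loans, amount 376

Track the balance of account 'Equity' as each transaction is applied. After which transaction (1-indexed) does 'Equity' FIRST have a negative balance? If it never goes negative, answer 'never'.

Answer: 2

Derivation:
After txn 1: Equity=0
After txn 2: Equity=-281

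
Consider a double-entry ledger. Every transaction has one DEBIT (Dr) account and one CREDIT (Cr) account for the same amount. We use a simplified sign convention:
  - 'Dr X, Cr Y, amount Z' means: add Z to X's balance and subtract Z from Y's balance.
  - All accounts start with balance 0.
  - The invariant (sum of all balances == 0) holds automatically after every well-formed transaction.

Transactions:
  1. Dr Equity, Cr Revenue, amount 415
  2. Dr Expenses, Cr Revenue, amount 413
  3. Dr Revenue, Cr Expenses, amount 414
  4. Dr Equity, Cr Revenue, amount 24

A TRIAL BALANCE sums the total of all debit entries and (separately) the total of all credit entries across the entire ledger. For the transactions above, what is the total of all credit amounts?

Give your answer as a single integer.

Txn 1: credit+=415
Txn 2: credit+=413
Txn 3: credit+=414
Txn 4: credit+=24
Total credits = 1266

Answer: 1266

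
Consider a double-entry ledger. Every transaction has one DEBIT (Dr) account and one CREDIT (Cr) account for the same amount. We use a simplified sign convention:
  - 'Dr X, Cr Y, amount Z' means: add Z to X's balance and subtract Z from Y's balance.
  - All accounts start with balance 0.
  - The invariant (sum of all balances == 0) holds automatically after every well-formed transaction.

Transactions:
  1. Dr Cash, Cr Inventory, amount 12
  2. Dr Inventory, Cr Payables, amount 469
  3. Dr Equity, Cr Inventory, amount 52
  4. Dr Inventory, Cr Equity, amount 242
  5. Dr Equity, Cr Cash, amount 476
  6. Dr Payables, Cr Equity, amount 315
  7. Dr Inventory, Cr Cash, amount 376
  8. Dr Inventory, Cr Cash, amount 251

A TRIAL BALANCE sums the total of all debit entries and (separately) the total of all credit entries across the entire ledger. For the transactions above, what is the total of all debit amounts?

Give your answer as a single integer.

Answer: 2193

Derivation:
Txn 1: debit+=12
Txn 2: debit+=469
Txn 3: debit+=52
Txn 4: debit+=242
Txn 5: debit+=476
Txn 6: debit+=315
Txn 7: debit+=376
Txn 8: debit+=251
Total debits = 2193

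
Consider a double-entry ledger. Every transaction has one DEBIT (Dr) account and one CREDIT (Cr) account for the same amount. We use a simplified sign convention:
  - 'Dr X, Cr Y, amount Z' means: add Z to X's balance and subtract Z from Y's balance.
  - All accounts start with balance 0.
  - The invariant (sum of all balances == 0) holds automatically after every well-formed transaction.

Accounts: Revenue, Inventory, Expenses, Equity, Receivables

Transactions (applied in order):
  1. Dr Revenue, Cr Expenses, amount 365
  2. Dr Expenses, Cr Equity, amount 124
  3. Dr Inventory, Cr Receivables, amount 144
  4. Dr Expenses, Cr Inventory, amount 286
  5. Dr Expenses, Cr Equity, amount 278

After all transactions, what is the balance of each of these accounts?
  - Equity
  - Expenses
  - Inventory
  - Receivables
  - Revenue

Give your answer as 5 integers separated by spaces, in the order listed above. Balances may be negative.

Answer: -402 323 -142 -144 365

Derivation:
After txn 1 (Dr Revenue, Cr Expenses, amount 365): Expenses=-365 Revenue=365
After txn 2 (Dr Expenses, Cr Equity, amount 124): Equity=-124 Expenses=-241 Revenue=365
After txn 3 (Dr Inventory, Cr Receivables, amount 144): Equity=-124 Expenses=-241 Inventory=144 Receivables=-144 Revenue=365
After txn 4 (Dr Expenses, Cr Inventory, amount 286): Equity=-124 Expenses=45 Inventory=-142 Receivables=-144 Revenue=365
After txn 5 (Dr Expenses, Cr Equity, amount 278): Equity=-402 Expenses=323 Inventory=-142 Receivables=-144 Revenue=365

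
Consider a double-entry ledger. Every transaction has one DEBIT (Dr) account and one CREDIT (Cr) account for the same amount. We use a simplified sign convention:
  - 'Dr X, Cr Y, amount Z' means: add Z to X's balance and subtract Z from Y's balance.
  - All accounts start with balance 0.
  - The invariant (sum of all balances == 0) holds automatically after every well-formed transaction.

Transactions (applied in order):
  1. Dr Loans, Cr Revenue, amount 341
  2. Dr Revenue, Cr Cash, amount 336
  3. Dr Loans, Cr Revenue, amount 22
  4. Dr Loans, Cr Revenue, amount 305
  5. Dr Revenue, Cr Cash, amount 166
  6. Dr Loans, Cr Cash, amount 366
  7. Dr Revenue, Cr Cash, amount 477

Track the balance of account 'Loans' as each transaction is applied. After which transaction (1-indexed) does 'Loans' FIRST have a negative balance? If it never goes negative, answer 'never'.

Answer: never

Derivation:
After txn 1: Loans=341
After txn 2: Loans=341
After txn 3: Loans=363
After txn 4: Loans=668
After txn 5: Loans=668
After txn 6: Loans=1034
After txn 7: Loans=1034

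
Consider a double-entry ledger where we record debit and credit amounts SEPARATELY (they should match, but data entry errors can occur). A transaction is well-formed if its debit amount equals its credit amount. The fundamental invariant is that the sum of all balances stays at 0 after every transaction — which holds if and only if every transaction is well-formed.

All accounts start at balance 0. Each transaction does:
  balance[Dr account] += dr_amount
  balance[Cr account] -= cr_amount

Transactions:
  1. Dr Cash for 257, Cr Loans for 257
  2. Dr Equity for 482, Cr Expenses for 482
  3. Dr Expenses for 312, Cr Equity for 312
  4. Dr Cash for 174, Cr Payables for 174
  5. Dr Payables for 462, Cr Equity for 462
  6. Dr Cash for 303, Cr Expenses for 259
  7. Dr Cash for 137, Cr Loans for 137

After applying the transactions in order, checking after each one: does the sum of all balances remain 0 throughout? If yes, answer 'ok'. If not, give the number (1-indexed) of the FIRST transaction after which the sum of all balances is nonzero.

Answer: 6

Derivation:
After txn 1: dr=257 cr=257 sum_balances=0
After txn 2: dr=482 cr=482 sum_balances=0
After txn 3: dr=312 cr=312 sum_balances=0
After txn 4: dr=174 cr=174 sum_balances=0
After txn 5: dr=462 cr=462 sum_balances=0
After txn 6: dr=303 cr=259 sum_balances=44
After txn 7: dr=137 cr=137 sum_balances=44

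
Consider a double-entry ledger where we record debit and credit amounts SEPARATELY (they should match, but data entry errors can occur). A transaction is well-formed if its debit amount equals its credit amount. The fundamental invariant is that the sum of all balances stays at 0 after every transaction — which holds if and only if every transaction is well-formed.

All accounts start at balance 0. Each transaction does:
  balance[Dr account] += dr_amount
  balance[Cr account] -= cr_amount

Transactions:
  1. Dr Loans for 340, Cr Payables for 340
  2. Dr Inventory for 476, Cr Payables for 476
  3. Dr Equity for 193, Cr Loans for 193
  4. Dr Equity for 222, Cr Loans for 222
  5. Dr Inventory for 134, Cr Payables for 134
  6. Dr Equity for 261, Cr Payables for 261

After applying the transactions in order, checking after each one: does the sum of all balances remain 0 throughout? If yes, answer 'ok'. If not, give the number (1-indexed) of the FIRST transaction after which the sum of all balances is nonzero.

Answer: ok

Derivation:
After txn 1: dr=340 cr=340 sum_balances=0
After txn 2: dr=476 cr=476 sum_balances=0
After txn 3: dr=193 cr=193 sum_balances=0
After txn 4: dr=222 cr=222 sum_balances=0
After txn 5: dr=134 cr=134 sum_balances=0
After txn 6: dr=261 cr=261 sum_balances=0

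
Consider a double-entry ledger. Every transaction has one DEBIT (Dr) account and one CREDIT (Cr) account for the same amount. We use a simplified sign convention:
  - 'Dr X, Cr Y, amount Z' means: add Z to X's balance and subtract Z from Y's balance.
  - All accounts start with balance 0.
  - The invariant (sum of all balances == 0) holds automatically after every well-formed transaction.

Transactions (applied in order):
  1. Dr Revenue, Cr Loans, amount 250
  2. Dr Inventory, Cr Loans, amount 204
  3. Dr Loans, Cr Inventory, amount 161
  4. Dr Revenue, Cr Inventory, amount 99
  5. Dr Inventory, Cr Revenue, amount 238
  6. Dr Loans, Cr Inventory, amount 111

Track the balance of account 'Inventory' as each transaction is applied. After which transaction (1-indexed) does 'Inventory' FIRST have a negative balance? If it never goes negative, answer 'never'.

Answer: 4

Derivation:
After txn 1: Inventory=0
After txn 2: Inventory=204
After txn 3: Inventory=43
After txn 4: Inventory=-56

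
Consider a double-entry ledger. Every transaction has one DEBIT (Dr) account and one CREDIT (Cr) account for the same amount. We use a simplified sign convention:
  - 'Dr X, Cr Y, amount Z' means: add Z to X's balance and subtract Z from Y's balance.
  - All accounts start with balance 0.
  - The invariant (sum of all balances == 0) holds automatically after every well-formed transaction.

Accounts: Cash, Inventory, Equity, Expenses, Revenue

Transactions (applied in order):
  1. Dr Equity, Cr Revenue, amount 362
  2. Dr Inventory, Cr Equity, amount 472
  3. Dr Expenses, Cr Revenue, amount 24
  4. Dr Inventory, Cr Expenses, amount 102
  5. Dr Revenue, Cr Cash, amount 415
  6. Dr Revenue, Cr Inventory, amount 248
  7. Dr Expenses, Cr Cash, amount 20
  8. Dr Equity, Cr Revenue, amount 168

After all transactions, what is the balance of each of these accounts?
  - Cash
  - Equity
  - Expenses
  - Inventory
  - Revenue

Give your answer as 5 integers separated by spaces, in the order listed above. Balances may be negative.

Answer: -435 58 -58 326 109

Derivation:
After txn 1 (Dr Equity, Cr Revenue, amount 362): Equity=362 Revenue=-362
After txn 2 (Dr Inventory, Cr Equity, amount 472): Equity=-110 Inventory=472 Revenue=-362
After txn 3 (Dr Expenses, Cr Revenue, amount 24): Equity=-110 Expenses=24 Inventory=472 Revenue=-386
After txn 4 (Dr Inventory, Cr Expenses, amount 102): Equity=-110 Expenses=-78 Inventory=574 Revenue=-386
After txn 5 (Dr Revenue, Cr Cash, amount 415): Cash=-415 Equity=-110 Expenses=-78 Inventory=574 Revenue=29
After txn 6 (Dr Revenue, Cr Inventory, amount 248): Cash=-415 Equity=-110 Expenses=-78 Inventory=326 Revenue=277
After txn 7 (Dr Expenses, Cr Cash, amount 20): Cash=-435 Equity=-110 Expenses=-58 Inventory=326 Revenue=277
After txn 8 (Dr Equity, Cr Revenue, amount 168): Cash=-435 Equity=58 Expenses=-58 Inventory=326 Revenue=109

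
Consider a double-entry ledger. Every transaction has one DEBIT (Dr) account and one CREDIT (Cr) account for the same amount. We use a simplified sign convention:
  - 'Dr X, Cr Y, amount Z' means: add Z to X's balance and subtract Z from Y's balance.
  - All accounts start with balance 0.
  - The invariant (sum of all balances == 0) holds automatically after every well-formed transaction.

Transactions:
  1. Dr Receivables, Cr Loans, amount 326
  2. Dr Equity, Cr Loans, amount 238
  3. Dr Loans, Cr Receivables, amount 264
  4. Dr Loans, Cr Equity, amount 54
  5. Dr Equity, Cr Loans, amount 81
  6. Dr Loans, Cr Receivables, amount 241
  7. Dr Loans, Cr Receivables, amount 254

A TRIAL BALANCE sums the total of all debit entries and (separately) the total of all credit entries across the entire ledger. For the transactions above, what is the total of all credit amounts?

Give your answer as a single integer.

Answer: 1458

Derivation:
Txn 1: credit+=326
Txn 2: credit+=238
Txn 3: credit+=264
Txn 4: credit+=54
Txn 5: credit+=81
Txn 6: credit+=241
Txn 7: credit+=254
Total credits = 1458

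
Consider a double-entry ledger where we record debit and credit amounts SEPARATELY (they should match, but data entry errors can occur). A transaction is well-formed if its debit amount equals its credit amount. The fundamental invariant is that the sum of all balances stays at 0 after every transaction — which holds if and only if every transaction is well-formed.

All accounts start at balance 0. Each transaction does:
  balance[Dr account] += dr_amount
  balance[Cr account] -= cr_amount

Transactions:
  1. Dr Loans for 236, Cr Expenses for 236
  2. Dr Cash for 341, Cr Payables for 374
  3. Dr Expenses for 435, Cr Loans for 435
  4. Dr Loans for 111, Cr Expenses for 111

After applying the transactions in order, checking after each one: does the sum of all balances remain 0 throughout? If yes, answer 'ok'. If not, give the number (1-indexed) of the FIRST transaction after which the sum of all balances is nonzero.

Answer: 2

Derivation:
After txn 1: dr=236 cr=236 sum_balances=0
After txn 2: dr=341 cr=374 sum_balances=-33
After txn 3: dr=435 cr=435 sum_balances=-33
After txn 4: dr=111 cr=111 sum_balances=-33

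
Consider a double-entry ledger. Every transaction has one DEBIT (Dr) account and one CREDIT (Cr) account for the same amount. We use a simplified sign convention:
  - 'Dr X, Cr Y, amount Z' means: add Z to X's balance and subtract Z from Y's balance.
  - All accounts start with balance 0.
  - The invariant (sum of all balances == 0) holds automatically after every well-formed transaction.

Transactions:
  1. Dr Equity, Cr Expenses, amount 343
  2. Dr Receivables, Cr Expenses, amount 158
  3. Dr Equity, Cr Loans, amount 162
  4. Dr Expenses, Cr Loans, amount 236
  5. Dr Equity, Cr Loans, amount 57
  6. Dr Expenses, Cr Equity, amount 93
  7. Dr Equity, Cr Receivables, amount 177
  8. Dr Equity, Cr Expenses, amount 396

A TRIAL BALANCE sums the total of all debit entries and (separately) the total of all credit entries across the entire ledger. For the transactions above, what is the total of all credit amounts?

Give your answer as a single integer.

Answer: 1622

Derivation:
Txn 1: credit+=343
Txn 2: credit+=158
Txn 3: credit+=162
Txn 4: credit+=236
Txn 5: credit+=57
Txn 6: credit+=93
Txn 7: credit+=177
Txn 8: credit+=396
Total credits = 1622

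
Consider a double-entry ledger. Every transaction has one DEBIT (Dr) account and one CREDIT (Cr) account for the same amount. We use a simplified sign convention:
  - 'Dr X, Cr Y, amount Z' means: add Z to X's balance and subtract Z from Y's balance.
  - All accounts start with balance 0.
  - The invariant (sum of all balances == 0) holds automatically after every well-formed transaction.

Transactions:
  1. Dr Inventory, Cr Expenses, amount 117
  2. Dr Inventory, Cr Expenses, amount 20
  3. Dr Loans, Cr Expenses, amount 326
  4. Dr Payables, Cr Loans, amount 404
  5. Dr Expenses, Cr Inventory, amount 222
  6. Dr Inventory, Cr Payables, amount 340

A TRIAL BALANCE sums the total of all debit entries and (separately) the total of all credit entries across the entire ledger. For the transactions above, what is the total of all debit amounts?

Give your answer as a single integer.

Txn 1: debit+=117
Txn 2: debit+=20
Txn 3: debit+=326
Txn 4: debit+=404
Txn 5: debit+=222
Txn 6: debit+=340
Total debits = 1429

Answer: 1429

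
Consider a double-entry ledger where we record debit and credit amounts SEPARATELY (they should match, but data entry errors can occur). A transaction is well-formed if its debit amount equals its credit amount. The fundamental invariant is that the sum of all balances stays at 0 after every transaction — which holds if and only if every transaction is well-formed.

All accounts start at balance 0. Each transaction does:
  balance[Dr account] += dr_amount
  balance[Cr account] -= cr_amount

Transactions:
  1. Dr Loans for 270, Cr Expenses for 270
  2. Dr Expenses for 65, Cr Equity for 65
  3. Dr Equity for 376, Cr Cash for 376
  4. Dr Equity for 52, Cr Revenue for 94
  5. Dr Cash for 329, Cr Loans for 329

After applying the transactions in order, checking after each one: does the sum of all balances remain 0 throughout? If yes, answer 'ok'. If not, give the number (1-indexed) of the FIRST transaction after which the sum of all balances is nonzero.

After txn 1: dr=270 cr=270 sum_balances=0
After txn 2: dr=65 cr=65 sum_balances=0
After txn 3: dr=376 cr=376 sum_balances=0
After txn 4: dr=52 cr=94 sum_balances=-42
After txn 5: dr=329 cr=329 sum_balances=-42

Answer: 4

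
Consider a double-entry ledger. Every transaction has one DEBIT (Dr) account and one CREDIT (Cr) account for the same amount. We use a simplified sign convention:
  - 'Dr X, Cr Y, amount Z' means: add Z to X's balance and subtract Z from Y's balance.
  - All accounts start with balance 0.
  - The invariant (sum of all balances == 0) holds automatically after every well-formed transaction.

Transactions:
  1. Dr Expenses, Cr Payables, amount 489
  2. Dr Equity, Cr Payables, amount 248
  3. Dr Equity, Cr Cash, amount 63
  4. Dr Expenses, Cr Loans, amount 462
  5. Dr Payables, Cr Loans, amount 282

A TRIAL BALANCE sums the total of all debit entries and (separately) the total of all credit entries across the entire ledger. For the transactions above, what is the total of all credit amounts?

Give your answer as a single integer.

Txn 1: credit+=489
Txn 2: credit+=248
Txn 3: credit+=63
Txn 4: credit+=462
Txn 5: credit+=282
Total credits = 1544

Answer: 1544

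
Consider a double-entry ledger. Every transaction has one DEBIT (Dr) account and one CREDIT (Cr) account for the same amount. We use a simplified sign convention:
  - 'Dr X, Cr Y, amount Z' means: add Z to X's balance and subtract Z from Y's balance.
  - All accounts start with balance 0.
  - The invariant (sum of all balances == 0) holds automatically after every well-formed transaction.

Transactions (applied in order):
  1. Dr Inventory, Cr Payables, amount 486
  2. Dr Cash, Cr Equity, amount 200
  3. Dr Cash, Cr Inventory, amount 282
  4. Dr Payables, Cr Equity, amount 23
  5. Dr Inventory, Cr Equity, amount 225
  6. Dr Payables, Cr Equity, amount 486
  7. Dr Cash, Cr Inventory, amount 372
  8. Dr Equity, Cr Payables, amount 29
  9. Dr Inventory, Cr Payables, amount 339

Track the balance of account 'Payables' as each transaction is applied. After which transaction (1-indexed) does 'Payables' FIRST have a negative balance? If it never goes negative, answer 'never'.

Answer: 1

Derivation:
After txn 1: Payables=-486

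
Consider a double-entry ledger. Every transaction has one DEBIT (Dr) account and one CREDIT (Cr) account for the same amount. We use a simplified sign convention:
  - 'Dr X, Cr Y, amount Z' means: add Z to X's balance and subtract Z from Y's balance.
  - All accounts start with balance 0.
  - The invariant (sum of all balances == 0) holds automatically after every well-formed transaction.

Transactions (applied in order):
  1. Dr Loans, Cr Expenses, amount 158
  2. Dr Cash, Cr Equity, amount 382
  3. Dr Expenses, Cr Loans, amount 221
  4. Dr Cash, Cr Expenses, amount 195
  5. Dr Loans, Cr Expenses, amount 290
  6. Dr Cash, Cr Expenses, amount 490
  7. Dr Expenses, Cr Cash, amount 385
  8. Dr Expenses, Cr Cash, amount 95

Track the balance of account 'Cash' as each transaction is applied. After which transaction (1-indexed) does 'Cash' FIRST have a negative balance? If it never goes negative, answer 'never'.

Answer: never

Derivation:
After txn 1: Cash=0
After txn 2: Cash=382
After txn 3: Cash=382
After txn 4: Cash=577
After txn 5: Cash=577
After txn 6: Cash=1067
After txn 7: Cash=682
After txn 8: Cash=587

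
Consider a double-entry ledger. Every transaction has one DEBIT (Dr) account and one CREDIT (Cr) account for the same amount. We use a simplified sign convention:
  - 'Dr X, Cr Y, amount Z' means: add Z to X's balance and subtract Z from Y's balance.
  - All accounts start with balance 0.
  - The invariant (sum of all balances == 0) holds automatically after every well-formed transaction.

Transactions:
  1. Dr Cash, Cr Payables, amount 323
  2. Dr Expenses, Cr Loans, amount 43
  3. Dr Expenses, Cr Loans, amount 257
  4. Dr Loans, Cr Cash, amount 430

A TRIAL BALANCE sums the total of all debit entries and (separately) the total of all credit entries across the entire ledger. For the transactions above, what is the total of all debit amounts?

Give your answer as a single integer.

Answer: 1053

Derivation:
Txn 1: debit+=323
Txn 2: debit+=43
Txn 3: debit+=257
Txn 4: debit+=430
Total debits = 1053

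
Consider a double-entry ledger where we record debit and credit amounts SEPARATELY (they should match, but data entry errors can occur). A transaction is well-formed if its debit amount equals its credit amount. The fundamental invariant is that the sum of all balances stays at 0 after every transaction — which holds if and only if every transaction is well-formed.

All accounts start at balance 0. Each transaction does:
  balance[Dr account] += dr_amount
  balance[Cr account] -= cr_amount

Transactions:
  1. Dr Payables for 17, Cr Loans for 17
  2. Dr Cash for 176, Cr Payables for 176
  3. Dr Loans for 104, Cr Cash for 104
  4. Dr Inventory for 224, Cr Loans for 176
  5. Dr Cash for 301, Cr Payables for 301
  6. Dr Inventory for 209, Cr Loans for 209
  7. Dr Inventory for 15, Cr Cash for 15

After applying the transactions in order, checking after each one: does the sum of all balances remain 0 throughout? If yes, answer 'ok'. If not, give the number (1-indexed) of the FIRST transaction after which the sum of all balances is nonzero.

After txn 1: dr=17 cr=17 sum_balances=0
After txn 2: dr=176 cr=176 sum_balances=0
After txn 3: dr=104 cr=104 sum_balances=0
After txn 4: dr=224 cr=176 sum_balances=48
After txn 5: dr=301 cr=301 sum_balances=48
After txn 6: dr=209 cr=209 sum_balances=48
After txn 7: dr=15 cr=15 sum_balances=48

Answer: 4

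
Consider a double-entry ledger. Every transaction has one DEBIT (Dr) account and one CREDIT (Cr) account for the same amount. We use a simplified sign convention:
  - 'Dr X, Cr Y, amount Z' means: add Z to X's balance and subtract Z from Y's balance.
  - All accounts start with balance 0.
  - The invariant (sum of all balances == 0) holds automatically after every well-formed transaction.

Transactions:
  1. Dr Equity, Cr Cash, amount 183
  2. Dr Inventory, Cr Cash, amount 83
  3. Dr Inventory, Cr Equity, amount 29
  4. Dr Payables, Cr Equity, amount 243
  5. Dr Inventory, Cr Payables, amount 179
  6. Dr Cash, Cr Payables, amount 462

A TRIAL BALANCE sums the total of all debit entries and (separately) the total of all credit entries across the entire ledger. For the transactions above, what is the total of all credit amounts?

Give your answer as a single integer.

Txn 1: credit+=183
Txn 2: credit+=83
Txn 3: credit+=29
Txn 4: credit+=243
Txn 5: credit+=179
Txn 6: credit+=462
Total credits = 1179

Answer: 1179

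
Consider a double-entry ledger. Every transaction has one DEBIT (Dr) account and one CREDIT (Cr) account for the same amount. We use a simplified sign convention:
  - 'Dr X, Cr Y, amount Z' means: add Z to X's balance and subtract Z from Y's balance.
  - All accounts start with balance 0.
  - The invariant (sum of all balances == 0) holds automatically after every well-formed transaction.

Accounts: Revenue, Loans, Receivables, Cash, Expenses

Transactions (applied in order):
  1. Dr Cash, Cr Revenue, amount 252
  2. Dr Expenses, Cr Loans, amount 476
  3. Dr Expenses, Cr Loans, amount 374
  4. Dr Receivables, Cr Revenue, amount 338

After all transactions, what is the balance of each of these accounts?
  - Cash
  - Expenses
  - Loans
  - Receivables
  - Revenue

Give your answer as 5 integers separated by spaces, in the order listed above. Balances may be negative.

After txn 1 (Dr Cash, Cr Revenue, amount 252): Cash=252 Revenue=-252
After txn 2 (Dr Expenses, Cr Loans, amount 476): Cash=252 Expenses=476 Loans=-476 Revenue=-252
After txn 3 (Dr Expenses, Cr Loans, amount 374): Cash=252 Expenses=850 Loans=-850 Revenue=-252
After txn 4 (Dr Receivables, Cr Revenue, amount 338): Cash=252 Expenses=850 Loans=-850 Receivables=338 Revenue=-590

Answer: 252 850 -850 338 -590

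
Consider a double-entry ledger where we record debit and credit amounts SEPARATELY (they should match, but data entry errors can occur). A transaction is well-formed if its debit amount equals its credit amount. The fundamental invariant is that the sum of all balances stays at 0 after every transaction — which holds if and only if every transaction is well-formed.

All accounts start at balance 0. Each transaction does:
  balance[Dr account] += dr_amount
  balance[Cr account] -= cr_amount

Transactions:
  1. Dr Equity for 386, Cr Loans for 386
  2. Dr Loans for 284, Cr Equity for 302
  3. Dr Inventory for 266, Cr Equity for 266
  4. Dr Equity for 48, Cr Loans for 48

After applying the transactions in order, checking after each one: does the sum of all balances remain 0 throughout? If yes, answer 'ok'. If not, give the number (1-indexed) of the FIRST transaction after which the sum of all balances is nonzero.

Answer: 2

Derivation:
After txn 1: dr=386 cr=386 sum_balances=0
After txn 2: dr=284 cr=302 sum_balances=-18
After txn 3: dr=266 cr=266 sum_balances=-18
After txn 4: dr=48 cr=48 sum_balances=-18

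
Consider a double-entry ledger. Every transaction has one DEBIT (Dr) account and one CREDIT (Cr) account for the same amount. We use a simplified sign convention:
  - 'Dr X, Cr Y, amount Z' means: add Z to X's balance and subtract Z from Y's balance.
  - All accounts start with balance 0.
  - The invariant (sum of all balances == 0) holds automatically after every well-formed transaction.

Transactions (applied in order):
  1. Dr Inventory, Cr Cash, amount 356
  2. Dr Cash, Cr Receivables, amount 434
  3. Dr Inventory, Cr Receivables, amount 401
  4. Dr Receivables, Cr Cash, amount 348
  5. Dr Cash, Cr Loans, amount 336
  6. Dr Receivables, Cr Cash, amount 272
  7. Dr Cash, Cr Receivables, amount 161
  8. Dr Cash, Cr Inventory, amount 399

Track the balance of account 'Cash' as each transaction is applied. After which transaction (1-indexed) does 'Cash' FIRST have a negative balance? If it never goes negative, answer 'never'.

Answer: 1

Derivation:
After txn 1: Cash=-356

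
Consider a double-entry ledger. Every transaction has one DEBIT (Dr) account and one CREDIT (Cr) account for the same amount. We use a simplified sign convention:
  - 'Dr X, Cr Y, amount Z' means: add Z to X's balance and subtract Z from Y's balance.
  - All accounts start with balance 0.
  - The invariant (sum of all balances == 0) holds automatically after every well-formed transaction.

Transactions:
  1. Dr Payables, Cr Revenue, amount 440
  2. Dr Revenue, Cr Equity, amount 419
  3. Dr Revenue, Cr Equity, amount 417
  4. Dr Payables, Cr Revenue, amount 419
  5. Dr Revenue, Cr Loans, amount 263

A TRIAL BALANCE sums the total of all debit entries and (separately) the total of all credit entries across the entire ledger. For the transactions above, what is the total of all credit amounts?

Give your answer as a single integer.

Answer: 1958

Derivation:
Txn 1: credit+=440
Txn 2: credit+=419
Txn 3: credit+=417
Txn 4: credit+=419
Txn 5: credit+=263
Total credits = 1958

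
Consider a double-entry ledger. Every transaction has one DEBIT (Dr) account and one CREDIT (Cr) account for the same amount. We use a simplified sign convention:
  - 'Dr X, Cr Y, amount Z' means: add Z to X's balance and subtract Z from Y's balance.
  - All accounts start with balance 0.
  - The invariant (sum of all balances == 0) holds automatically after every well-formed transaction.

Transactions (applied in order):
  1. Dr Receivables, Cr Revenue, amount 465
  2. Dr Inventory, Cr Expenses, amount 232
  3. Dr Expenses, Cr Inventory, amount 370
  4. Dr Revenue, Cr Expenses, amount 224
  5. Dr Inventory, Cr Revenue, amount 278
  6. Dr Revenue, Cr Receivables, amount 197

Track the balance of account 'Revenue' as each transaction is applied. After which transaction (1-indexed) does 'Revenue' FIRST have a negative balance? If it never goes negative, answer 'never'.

After txn 1: Revenue=-465

Answer: 1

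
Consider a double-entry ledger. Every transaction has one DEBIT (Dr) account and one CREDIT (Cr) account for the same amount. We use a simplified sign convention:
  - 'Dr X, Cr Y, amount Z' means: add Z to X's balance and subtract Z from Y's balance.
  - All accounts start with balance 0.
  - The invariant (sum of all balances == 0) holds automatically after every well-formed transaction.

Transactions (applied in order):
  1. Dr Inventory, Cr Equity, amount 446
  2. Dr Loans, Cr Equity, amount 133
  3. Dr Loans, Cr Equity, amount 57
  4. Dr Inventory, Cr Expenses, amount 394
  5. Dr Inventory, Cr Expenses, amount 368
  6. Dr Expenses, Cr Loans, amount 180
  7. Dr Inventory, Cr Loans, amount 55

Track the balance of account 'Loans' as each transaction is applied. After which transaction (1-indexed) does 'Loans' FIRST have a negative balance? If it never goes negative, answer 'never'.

After txn 1: Loans=0
After txn 2: Loans=133
After txn 3: Loans=190
After txn 4: Loans=190
After txn 5: Loans=190
After txn 6: Loans=10
After txn 7: Loans=-45

Answer: 7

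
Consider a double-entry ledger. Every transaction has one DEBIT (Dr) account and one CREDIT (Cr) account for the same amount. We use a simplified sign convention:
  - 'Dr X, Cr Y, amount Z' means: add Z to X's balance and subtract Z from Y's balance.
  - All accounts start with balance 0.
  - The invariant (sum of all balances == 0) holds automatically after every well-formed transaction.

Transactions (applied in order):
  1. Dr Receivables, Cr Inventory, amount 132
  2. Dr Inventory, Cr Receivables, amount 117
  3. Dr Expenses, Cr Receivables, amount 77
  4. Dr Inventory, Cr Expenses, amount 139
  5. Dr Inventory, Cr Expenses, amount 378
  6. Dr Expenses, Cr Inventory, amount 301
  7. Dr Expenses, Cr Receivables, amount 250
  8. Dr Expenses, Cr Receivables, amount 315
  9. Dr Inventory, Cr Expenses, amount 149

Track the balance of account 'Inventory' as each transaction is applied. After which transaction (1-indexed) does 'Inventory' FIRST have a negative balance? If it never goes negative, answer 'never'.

After txn 1: Inventory=-132

Answer: 1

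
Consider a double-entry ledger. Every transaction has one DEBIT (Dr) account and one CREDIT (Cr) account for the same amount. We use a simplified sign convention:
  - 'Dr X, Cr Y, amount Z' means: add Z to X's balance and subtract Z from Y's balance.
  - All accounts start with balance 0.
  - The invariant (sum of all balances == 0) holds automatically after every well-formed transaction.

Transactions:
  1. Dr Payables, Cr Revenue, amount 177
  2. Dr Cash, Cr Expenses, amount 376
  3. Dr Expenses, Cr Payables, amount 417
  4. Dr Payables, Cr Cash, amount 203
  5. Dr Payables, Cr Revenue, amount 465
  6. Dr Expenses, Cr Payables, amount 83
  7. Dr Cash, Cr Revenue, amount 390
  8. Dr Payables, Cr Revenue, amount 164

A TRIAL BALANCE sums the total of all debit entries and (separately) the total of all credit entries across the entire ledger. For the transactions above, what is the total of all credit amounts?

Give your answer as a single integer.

Txn 1: credit+=177
Txn 2: credit+=376
Txn 3: credit+=417
Txn 4: credit+=203
Txn 5: credit+=465
Txn 6: credit+=83
Txn 7: credit+=390
Txn 8: credit+=164
Total credits = 2275

Answer: 2275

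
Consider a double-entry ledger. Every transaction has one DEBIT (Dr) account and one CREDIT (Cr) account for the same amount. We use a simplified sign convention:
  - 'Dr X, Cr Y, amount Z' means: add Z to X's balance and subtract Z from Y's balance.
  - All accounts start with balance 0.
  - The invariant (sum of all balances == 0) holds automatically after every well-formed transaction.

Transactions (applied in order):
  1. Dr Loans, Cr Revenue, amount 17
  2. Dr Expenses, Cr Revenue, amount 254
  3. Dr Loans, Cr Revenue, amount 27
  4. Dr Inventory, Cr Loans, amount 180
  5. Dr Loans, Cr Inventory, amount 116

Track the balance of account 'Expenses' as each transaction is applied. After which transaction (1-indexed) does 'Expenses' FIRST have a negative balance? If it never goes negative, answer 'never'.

After txn 1: Expenses=0
After txn 2: Expenses=254
After txn 3: Expenses=254
After txn 4: Expenses=254
After txn 5: Expenses=254

Answer: never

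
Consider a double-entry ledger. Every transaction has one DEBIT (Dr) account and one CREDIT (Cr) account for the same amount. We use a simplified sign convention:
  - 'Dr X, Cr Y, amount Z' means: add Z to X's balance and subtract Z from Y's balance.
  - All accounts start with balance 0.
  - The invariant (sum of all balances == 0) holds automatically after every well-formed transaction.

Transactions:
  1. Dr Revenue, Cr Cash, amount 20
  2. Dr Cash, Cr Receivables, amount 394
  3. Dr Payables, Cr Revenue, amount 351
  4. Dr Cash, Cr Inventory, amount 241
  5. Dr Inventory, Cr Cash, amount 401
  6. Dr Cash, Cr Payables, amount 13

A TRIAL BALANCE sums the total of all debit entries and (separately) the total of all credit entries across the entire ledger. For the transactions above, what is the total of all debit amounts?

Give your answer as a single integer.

Answer: 1420

Derivation:
Txn 1: debit+=20
Txn 2: debit+=394
Txn 3: debit+=351
Txn 4: debit+=241
Txn 5: debit+=401
Txn 6: debit+=13
Total debits = 1420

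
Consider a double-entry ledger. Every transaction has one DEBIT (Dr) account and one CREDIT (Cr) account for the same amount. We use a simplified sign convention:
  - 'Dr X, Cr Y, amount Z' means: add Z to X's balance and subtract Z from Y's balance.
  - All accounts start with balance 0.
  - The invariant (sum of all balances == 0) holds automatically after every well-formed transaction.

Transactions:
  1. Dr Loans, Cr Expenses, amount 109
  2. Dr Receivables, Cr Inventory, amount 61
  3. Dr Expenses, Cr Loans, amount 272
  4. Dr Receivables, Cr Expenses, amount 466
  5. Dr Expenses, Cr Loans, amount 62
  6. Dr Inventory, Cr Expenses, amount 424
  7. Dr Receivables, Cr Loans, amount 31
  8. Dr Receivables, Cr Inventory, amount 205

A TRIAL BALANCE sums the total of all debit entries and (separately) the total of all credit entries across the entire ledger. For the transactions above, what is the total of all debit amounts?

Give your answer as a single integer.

Answer: 1630

Derivation:
Txn 1: debit+=109
Txn 2: debit+=61
Txn 3: debit+=272
Txn 4: debit+=466
Txn 5: debit+=62
Txn 6: debit+=424
Txn 7: debit+=31
Txn 8: debit+=205
Total debits = 1630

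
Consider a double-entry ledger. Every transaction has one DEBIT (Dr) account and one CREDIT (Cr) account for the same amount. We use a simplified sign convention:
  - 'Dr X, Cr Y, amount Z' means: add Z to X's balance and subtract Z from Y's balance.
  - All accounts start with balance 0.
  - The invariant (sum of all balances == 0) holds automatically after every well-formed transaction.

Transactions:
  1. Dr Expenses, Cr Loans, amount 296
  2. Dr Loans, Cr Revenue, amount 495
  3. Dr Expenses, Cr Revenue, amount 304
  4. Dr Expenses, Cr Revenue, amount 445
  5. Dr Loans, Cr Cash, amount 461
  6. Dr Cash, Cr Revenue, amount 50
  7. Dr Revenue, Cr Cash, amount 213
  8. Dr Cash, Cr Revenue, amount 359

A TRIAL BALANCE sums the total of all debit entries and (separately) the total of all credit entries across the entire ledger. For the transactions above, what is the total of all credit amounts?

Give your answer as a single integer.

Answer: 2623

Derivation:
Txn 1: credit+=296
Txn 2: credit+=495
Txn 3: credit+=304
Txn 4: credit+=445
Txn 5: credit+=461
Txn 6: credit+=50
Txn 7: credit+=213
Txn 8: credit+=359
Total credits = 2623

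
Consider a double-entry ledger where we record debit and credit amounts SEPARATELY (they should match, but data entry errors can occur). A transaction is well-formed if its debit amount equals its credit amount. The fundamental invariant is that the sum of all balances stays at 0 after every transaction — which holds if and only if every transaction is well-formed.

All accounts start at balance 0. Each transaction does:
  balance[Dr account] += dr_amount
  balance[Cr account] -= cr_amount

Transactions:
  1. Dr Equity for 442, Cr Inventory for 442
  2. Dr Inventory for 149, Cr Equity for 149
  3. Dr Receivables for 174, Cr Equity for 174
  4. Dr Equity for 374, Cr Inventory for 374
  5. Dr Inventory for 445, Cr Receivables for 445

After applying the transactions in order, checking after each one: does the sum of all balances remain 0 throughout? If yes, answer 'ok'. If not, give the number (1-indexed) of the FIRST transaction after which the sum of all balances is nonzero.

Answer: ok

Derivation:
After txn 1: dr=442 cr=442 sum_balances=0
After txn 2: dr=149 cr=149 sum_balances=0
After txn 3: dr=174 cr=174 sum_balances=0
After txn 4: dr=374 cr=374 sum_balances=0
After txn 5: dr=445 cr=445 sum_balances=0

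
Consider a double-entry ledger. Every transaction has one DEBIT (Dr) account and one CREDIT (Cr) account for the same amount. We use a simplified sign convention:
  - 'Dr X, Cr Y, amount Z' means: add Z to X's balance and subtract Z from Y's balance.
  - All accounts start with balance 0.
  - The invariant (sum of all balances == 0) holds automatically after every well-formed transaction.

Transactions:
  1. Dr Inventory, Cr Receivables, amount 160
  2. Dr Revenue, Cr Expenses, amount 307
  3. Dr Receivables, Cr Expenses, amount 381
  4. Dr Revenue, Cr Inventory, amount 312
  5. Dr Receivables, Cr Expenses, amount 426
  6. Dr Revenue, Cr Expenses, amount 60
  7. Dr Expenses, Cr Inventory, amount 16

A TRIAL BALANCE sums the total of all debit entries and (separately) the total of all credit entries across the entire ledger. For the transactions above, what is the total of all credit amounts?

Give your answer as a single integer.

Txn 1: credit+=160
Txn 2: credit+=307
Txn 3: credit+=381
Txn 4: credit+=312
Txn 5: credit+=426
Txn 6: credit+=60
Txn 7: credit+=16
Total credits = 1662

Answer: 1662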